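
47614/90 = 23807/45  =  529.04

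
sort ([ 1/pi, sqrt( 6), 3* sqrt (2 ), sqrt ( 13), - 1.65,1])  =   [ - 1.65, 1/pi,1,sqrt( 6), sqrt( 13),3*sqrt( 2 ) ] 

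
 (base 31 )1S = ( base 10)59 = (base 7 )113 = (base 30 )1t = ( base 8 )73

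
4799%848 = 559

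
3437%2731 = 706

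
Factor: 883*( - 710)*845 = -2^1 * 5^2*13^2 * 71^1 * 883^1 = - 529755850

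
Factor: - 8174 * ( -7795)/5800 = 2^( - 2)*5^( - 1)*29^( - 1)*61^1 * 67^1*1559^1  =  6371633/580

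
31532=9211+22321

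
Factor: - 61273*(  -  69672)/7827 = 2^3*71^1*863^1 * 2609^(  -  1 )*2903^1 = 1423004152/2609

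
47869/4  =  47869/4 = 11967.25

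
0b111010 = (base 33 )1P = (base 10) 58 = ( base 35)1n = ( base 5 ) 213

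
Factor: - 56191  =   - 83^1*677^1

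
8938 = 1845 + 7093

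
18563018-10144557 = 8418461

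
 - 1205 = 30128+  - 31333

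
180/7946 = 90/3973 = 0.02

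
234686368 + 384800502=619486870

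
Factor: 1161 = 3^3*43^1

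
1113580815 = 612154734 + 501426081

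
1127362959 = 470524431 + 656838528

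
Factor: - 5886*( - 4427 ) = 2^1*3^3*19^1*109^1*233^1= 26057322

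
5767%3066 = 2701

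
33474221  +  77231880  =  110706101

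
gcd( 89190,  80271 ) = 8919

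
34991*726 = 25403466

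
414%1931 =414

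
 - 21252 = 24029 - 45281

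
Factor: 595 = 5^1*7^1*17^1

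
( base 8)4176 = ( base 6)14022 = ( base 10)2174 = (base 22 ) 4ai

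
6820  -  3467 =3353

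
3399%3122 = 277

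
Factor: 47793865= 5^1*7^2*195077^1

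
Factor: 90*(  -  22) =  - 2^2 * 3^2 * 5^1*11^1= - 1980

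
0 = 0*1473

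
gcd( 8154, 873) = 9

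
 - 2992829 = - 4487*667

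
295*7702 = 2272090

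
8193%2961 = 2271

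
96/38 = 48/19 = 2.53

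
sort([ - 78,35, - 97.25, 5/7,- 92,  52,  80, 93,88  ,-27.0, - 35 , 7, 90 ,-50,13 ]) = [ - 97.25,  -  92, - 78, - 50,-35, - 27.0, 5/7,7,13,35,52,80,88, 90,93 ]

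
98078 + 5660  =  103738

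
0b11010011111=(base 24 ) 2mf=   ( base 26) 2D5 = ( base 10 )1695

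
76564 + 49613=126177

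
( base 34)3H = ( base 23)54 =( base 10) 119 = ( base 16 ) 77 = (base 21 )5e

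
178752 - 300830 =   -  122078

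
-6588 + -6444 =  - 13032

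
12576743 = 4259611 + 8317132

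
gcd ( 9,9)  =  9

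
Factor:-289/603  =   - 3^( - 2)*17^2*67^( - 1 )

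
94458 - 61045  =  33413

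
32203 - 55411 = -23208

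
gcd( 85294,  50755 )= 1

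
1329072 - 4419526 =- 3090454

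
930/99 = 9 + 13/33 = 9.39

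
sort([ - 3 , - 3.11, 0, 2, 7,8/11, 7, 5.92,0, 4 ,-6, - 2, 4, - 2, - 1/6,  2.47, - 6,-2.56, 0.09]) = [ - 6,-6,-3.11,  -  3, - 2.56, - 2,-2, - 1/6,  0, 0, 0.09, 8/11, 2, 2.47,4,4, 5.92, 7, 7] 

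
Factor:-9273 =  - 3^1*11^1 * 281^1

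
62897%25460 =11977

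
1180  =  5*236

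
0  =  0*7291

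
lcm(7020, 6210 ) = 161460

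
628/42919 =628/42919 = 0.01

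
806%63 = 50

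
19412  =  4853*4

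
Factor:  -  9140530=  - 2^1*5^1*7^1*130579^1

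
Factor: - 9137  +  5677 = - 3460  =  - 2^2*5^1*173^1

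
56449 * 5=282245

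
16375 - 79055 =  -62680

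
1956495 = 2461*795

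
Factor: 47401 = 107^1*443^1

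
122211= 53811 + 68400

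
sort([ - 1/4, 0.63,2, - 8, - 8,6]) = [ - 8, - 8, - 1/4,0.63,2 , 6]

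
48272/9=5363 + 5/9 = 5363.56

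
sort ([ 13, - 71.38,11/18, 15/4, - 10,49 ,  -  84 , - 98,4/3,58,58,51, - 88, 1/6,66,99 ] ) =[ - 98, - 88, -84, - 71.38,- 10,1/6, 11/18,4/3,15/4,13,49, 51 , 58,58,66,  99] 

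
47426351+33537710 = 80964061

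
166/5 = 166/5 = 33.20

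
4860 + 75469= 80329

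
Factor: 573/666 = 191/222 = 2^( - 1)*3^( - 1)*37^( - 1)*191^1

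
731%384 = 347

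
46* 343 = 15778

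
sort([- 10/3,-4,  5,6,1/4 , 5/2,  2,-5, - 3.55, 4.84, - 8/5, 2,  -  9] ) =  [-9 , -5, - 4,-3.55, - 10/3,- 8/5,1/4, 2, 2 , 5/2,4.84, 5, 6] 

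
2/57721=2/57721=0.00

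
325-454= - 129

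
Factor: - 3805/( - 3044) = 2^( - 2 )*5^1 = 5/4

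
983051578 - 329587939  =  653463639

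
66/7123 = 66/7123 = 0.01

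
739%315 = 109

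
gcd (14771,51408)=1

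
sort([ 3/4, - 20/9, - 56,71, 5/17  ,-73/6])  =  [ - 56, - 73/6, - 20/9 , 5/17,3/4,71]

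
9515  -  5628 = 3887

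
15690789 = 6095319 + 9595470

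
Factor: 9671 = 19^1*509^1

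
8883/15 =2961/5 = 592.20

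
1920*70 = 134400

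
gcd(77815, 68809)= 79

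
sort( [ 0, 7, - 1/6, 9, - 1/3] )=[ - 1/3 , - 1/6, 0, 7, 9] 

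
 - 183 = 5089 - 5272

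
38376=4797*8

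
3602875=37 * 97375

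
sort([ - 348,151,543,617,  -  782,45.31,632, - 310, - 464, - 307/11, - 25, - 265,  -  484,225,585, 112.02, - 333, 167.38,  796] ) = [ - 782, - 484,  -  464,-348, - 333 ,- 310  , - 265, - 307/11, - 25,45.31, 112.02,151,167.38, 225,543, 585,617,632 , 796] 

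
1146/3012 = 191/502 = 0.38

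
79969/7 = 79969/7 = 11424.14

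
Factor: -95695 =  -5^1*19139^1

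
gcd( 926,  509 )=1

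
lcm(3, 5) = 15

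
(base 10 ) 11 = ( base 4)23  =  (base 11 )10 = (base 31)B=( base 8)13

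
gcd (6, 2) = 2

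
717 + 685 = 1402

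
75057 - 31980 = 43077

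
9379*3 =28137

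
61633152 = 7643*8064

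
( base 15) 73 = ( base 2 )1101100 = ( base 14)7a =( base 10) 108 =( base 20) 58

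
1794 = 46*39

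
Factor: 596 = 2^2 * 149^1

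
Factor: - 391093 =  - 113^1 * 3461^1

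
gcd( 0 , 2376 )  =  2376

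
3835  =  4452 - 617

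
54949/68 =54949/68  =  808.07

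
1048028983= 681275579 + 366753404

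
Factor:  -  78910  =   - 2^1*5^1*13^1*607^1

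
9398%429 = 389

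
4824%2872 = 1952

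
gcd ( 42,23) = 1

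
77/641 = 77/641 = 0.12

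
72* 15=1080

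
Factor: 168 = 2^3*3^1* 7^1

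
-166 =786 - 952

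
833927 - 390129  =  443798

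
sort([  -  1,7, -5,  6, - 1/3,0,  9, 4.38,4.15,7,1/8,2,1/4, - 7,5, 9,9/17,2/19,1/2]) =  [ - 7, - 5, - 1,-1/3,0,2/19,1/8,1/4,1/2,9/17,2  ,  4.15,4.38,5, 6,  7 , 7,  9,9 ] 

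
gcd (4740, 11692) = 316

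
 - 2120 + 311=- 1809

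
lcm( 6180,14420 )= 43260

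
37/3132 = 37/3132 = 0.01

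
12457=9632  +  2825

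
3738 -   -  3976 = 7714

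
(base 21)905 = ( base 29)4L1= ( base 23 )7bi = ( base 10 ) 3974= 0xf86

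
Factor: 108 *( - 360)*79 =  - 2^5*3^5*5^1*79^1 = -3071520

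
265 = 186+79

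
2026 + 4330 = 6356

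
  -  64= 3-67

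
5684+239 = 5923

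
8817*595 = 5246115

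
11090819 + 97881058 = 108971877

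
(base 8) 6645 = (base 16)DA5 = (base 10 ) 3493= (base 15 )107d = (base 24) 61D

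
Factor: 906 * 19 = 2^1*3^1*19^1*151^1 = 17214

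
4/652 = 1/163 =0.01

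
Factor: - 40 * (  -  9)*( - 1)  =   - 2^3*3^2 *5^1 = - 360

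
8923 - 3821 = 5102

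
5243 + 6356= 11599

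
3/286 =3/286 = 0.01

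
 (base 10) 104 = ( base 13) 80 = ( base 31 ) 3B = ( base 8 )150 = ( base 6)252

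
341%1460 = 341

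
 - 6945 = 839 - 7784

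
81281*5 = 406405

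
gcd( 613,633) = 1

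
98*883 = 86534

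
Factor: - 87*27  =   - 3^4*29^1 = - 2349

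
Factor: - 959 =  - 7^1*137^1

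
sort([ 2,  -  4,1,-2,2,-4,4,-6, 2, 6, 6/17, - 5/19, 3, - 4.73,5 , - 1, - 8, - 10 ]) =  [ - 10, - 8,  -  6, - 4.73, - 4, - 4,- 2, - 1, - 5/19,6/17,1, 2, 2, 2,  3,4,5,6] 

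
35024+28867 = 63891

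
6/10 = 3/5 = 0.60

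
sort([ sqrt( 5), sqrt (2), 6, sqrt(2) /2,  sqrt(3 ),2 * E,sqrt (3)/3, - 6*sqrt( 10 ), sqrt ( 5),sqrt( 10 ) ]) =[-6 *sqrt(10),sqrt(3)/3,sqrt( 2) /2,sqrt( 2),  sqrt ( 3 ),  sqrt( 5), sqrt (5 ),sqrt (10),  2*E, 6 ] 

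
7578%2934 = 1710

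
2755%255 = 205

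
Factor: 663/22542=1/34 = 2^(-1)*17^( - 1)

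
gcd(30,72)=6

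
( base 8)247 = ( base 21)7k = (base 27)65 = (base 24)6N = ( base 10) 167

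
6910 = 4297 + 2613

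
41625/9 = 4625  =  4625.00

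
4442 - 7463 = - 3021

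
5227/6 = 871+1/6 = 871.17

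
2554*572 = 1460888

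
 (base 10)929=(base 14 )4a5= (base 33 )s5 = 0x3a1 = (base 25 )1C4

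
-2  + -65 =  - 67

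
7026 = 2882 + 4144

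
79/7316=79/7316 = 0.01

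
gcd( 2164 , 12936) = 4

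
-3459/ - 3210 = 1153/1070 = 1.08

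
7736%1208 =488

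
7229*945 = 6831405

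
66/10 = 33/5 = 6.60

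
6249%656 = 345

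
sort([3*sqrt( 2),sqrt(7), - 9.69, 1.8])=[ - 9.69,1.8,sqrt(7 ),  3*sqrt( 2 )]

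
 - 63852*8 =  - 510816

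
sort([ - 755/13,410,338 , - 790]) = [  -  790,- 755/13, 338, 410 ] 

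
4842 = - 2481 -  - 7323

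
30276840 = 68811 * 440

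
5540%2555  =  430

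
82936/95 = 873 + 1/95 = 873.01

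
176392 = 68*2594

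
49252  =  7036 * 7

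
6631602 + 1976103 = 8607705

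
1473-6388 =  - 4915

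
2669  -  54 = 2615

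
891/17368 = 891/17368 = 0.05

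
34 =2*17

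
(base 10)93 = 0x5d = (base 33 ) 2R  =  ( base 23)41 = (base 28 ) 39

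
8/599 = 8/599 = 0.01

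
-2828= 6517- 9345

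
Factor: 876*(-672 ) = -588672 = - 2^7*3^2*7^1*73^1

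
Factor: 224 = 2^5  *  7^1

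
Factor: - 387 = - 3^2*43^1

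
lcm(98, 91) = 1274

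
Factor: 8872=2^3*1109^1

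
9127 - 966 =8161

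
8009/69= 8009/69 = 116.07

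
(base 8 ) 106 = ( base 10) 70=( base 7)130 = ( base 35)20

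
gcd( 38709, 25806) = 12903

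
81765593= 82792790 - 1027197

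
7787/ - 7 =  - 1113+4/7 = - 1112.43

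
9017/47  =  191+40/47  =  191.85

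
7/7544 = 7/7544 = 0.00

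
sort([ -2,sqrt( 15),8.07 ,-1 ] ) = [-2, - 1, sqrt(15),8.07]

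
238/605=238/605 = 0.39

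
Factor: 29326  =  2^1 * 11^1*31^1*43^1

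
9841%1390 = 111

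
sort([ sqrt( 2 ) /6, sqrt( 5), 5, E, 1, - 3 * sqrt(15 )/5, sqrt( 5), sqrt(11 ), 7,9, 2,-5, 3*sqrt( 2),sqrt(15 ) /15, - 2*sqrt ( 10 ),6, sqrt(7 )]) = [-2*sqrt( 10 ), - 5,-3*sqrt( 15)/5 , sqrt(2)/6, sqrt(15)/15, 1, 2, sqrt( 5), sqrt(5 ), sqrt ( 7 ), E,sqrt ( 11)  ,  3*sqrt( 2),5, 6 , 7, 9]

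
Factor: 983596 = 2^2*245899^1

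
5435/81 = 67+8/81 = 67.10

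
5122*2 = 10244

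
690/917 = 690/917 = 0.75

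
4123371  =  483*8537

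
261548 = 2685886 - 2424338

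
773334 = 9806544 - 9033210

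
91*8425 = 766675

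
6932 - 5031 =1901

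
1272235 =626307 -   -  645928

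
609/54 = 203/18=11.28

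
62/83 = 62/83 =0.75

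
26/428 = 13/214  =  0.06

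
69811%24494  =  20823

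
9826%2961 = 943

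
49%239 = 49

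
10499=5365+5134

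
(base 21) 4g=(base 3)10201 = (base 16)64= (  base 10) 100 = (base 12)84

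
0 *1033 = 0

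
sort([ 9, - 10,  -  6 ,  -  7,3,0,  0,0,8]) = [ - 10, - 7, - 6 , 0,0,0, 3  ,  8, 9 ] 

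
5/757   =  5/757 =0.01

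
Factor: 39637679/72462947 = 251^( - 1)*4513^1 * 8783^1 * 288697^( - 1)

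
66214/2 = 33107 = 33107.00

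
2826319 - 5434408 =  - 2608089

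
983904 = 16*61494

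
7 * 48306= 338142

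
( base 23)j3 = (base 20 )120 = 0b110111000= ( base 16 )1B8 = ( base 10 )440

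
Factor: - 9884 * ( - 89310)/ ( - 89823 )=-294246680/29941 = - 2^3*5^1*7^1*13^1*79^( - 1 )*229^1*353^1*379^ (  -  1 )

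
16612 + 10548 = 27160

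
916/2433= 916/2433 = 0.38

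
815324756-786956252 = 28368504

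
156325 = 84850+71475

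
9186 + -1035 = 8151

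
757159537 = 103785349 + 653374188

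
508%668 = 508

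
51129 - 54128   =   - 2999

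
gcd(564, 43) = 1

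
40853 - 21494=19359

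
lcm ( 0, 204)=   0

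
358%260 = 98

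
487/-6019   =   -487/6019 =-  0.08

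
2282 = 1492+790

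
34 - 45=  - 11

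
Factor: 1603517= 1603517^1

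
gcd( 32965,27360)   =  95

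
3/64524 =1/21508 = 0.00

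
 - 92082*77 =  - 7090314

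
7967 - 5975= 1992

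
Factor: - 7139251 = - 7^2*367^1*397^1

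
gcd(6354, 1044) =18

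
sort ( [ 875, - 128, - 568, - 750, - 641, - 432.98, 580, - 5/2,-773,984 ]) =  [- 773  ,- 750 , - 641, - 568,-432.98 , - 128 , - 5/2, 580 , 875,  984] 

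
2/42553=2/42553 =0.00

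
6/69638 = 3/34819  =  0.00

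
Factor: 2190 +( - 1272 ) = 2^1*3^3*17^1 = 918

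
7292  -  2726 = 4566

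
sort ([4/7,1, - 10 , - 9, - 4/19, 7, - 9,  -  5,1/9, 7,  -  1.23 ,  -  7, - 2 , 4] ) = [ - 10, - 9, - 9, - 7 , - 5, - 2, - 1.23, - 4/19,1/9,4/7, 1 , 4,7 , 7 ]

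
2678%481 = 273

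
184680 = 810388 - 625708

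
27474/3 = 9158=   9158.00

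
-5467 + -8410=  -13877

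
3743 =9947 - 6204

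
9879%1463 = 1101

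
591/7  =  591/7=84.43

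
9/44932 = 9/44932 = 0.00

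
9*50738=456642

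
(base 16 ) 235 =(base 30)ip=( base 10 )565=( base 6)2341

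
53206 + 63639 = 116845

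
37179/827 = 44  +  791/827 = 44.96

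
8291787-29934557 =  - 21642770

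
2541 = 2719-178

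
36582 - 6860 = 29722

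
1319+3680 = 4999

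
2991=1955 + 1036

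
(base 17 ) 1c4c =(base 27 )bga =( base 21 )j3j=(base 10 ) 8461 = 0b10000100001101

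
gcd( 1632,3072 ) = 96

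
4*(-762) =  - 3048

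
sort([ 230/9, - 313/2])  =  [ - 313/2, 230/9 ]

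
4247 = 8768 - 4521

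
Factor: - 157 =-157^1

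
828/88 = 207/22= 9.41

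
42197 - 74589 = -32392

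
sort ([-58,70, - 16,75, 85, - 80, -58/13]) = [  -  80, - 58, - 16,  -  58/13,70, 75,85]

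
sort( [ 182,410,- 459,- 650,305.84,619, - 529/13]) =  [ - 650,- 459,-529/13,182,305.84,410,619]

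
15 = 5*3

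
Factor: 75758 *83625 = 2^1*3^1*5^3*223^1*37879^1 = 6335262750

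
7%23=7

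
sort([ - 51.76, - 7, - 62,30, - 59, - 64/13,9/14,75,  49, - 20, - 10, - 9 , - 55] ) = [ - 62, - 59, - 55,- 51.76, - 20, - 10, - 9, - 7,-64/13, 9/14,30,49,75 ] 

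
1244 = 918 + 326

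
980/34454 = 70/2461 = 0.03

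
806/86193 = 806/86193 = 0.01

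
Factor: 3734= 2^1*1867^1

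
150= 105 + 45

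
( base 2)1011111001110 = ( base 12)363a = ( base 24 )ADM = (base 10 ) 6094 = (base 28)7LI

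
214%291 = 214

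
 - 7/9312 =-7/9312 = - 0.00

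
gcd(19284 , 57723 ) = 3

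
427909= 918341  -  490432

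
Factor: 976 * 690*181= 121892640  =  2^5*3^1 * 5^1*23^1*61^1*181^1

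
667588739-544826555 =122762184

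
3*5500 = 16500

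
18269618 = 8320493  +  9949125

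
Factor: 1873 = 1873^1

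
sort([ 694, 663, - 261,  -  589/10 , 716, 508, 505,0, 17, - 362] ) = [ - 362, - 261,-589/10,0,17, 505, 508, 663,694, 716]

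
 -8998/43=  - 8998/43 = - 209.26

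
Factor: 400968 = 2^3*3^2*5569^1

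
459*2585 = 1186515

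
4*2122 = 8488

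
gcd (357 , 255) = 51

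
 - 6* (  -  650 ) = 3900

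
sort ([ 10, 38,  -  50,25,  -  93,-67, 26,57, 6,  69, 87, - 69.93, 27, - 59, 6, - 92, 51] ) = [ - 93, - 92, - 69.93, -67, - 59, - 50, 6, 6,  10, 25, 26, 27, 38,51, 57 , 69, 87 ]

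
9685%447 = 298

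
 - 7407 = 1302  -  8709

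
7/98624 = 7/98624 = 0.00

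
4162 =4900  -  738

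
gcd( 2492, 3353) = 7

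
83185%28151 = 26883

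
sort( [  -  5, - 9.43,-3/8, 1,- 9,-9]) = [-9.43 ,-9,-9 ,-5, - 3/8,1 ]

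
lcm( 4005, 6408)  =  32040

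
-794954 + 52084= - 742870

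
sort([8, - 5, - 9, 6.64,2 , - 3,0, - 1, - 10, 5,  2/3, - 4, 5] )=[ -10,  -  9, - 5, - 4, - 3, - 1,  0, 2/3, 2, 5, 5 , 6.64 , 8] 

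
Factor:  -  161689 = -11^1*14699^1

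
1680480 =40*42012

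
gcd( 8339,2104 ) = 1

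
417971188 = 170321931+247649257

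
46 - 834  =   - 788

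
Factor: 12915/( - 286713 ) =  - 3^(-1 )*5^1* 37^( - 1 ) = - 5/111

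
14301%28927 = 14301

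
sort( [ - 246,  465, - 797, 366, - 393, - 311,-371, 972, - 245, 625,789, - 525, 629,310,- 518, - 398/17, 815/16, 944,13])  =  [ - 797 , - 525,-518  , - 393, - 371, - 311, - 246, - 245, - 398/17,13,  815/16,310,366, 465, 625,629, 789, 944,972]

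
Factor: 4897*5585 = 5^1 * 59^1*83^1*1117^1  =  27349745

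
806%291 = 224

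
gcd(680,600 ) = 40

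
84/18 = 14/3  =  4.67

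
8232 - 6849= 1383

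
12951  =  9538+3413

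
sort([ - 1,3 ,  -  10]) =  [ - 10, - 1,3 ] 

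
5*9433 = 47165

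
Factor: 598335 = 3^1*5^1*113^1*353^1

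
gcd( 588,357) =21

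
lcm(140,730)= 10220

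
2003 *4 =8012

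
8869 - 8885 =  - 16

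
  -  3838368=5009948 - 8848316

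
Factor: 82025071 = 19^1*659^1*6551^1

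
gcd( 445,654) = 1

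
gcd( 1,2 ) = 1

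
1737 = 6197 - 4460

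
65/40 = 1 + 5/8 = 1.62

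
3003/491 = 3003/491 = 6.12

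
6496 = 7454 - 958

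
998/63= 15 + 53/63 = 15.84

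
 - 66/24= -3  +  1/4=- 2.75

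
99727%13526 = 5045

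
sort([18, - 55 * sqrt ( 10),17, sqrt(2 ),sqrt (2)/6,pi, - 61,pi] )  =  [ - 55*sqrt ( 10), - 61,sqrt(2 )/6, sqrt(2),pi,pi , 17,18] 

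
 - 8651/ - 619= 13 + 604/619 = 13.98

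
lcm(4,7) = 28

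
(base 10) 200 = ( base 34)5u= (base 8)310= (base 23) 8g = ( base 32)68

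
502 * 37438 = 18793876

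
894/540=1 + 59/90 =1.66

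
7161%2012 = 1125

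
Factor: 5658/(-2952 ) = - 2^(- 2 )*3^( - 1)* 23^1 = -  23/12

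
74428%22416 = 7180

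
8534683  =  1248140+7286543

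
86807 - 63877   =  22930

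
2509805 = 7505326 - 4995521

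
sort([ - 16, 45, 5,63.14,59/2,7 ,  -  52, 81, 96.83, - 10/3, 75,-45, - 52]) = [ - 52, - 52,-45 , - 16 , - 10/3  ,  5,7, 59/2,45, 63.14, 75,81, 96.83]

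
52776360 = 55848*945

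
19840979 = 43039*461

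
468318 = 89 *5262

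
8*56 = 448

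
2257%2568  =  2257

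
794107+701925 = 1496032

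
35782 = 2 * 17891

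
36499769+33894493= 70394262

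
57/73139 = 57/73139 = 0.00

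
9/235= 9/235 = 0.04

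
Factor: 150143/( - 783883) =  - 7^1*19^( - 1)*89^1*241^1*41257^ (-1)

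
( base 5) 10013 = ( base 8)1171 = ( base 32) jp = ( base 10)633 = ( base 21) 193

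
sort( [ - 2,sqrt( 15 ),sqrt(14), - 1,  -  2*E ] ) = [-2*E,  -  2, - 1,sqrt( 14),sqrt( 15)] 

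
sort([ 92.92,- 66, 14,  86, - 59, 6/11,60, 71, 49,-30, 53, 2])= [-66, - 59,-30,6/11, 2, 14, 49,53, 60 , 71,86 , 92.92] 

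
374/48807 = 2/261 = 0.01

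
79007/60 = 1316 + 47/60 = 1316.78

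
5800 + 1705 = 7505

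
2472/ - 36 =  - 206/3= - 68.67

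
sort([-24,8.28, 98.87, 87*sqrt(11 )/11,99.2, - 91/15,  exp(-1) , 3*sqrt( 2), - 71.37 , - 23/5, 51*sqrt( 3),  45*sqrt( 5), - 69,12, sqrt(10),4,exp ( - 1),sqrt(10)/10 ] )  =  [ - 71.37, - 69 , - 24 ,  -  91/15, - 23/5,sqrt( 10)/10,  exp(-1),exp(-1 ), sqrt (10) , 4, 3*sqrt(2),8.28, 12, 87*sqrt(11 )/11, 51*sqrt( 3),  98.87,99.2, 45*sqrt( 5)]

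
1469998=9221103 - 7751105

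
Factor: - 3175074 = -2^1*3^2 * 7^1*113^1*223^1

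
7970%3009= 1952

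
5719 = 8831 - 3112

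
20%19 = 1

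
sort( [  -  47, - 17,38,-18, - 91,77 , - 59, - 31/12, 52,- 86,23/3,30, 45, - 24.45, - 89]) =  [ - 91, - 89, - 86, - 59,- 47, - 24.45, - 18,  -  17, - 31/12, 23/3, 30, 38,45,52,77 ]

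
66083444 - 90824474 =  - 24741030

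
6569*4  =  26276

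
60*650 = 39000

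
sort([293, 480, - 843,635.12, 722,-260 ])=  [ - 843,-260,  293,480,635.12,722 ]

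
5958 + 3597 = 9555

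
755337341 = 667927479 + 87409862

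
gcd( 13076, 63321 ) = 1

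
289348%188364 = 100984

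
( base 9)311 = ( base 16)fd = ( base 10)253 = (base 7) 511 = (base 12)191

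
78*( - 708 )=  - 55224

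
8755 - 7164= 1591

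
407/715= 37/65 = 0.57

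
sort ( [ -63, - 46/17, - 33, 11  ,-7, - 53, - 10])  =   [ - 63,  -  53, - 33, - 10, - 7, - 46/17,11] 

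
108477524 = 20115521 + 88362003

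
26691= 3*8897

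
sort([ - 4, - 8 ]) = [  -  8, -4 ]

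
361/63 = 361/63=5.73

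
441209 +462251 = 903460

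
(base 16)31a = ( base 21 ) 1GH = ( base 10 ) 794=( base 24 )192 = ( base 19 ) 23F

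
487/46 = 10 + 27/46= 10.59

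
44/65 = 44/65 = 0.68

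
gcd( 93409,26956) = 1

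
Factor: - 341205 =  - 3^1*5^1* 23^2*43^1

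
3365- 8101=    - 4736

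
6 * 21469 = 128814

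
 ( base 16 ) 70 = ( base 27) 44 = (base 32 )3G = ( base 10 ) 112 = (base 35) 37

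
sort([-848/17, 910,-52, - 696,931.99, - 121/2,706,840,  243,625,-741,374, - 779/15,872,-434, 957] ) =[-741,-696, - 434, - 121/2,-52, - 779/15, - 848/17,243,374,625,706, 840,872,910,931.99,957]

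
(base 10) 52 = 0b110100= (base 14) 3a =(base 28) 1o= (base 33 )1J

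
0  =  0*38282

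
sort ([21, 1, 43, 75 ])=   [ 1, 21, 43, 75 ] 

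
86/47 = 86/47 =1.83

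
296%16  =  8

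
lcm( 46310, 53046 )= 2917530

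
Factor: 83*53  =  53^1*83^1 = 4399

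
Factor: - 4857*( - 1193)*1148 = 6651972348 =2^2*3^1 * 7^1*41^1*1193^1 * 1619^1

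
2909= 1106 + 1803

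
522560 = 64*8165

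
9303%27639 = 9303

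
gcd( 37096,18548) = 18548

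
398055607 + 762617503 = 1160673110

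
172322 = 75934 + 96388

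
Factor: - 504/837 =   -  2^3*3^( - 1 ) * 7^1*31^( - 1) = - 56/93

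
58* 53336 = 3093488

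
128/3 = 128/3 = 42.67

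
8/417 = 8/417 = 0.02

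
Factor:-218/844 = -2^( - 1) * 109^1*211^( - 1 ) = - 109/422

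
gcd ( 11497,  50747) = 1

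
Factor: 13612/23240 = 2^( - 1 )*5^( - 1)*7^ (-1)*41^1 = 41/70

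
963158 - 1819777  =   - 856619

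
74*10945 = 809930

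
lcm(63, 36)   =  252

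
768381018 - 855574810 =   -  87193792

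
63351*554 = 35096454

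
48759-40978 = 7781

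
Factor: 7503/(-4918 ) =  - 2^( - 1 )*3^1*41^1*61^1*2459^(-1 ) 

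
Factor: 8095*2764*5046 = 2^3*3^1*5^1*29^2  *691^1*1619^1 = 112902130680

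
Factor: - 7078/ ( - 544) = 2^ (-4)*17^ (-1) *3539^1  =  3539/272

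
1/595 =1/595= 0.00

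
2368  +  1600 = 3968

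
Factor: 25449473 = 7^2*59^1*8803^1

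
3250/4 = 812 + 1/2  =  812.50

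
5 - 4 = 1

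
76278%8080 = 3558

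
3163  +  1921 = 5084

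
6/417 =2/139 = 0.01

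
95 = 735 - 640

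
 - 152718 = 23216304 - 23369022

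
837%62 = 31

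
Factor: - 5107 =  - 5107^1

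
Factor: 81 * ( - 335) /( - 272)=2^( - 4)*3^4 * 5^1*17^( - 1 )*67^1=27135/272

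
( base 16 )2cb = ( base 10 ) 715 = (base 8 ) 1313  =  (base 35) kf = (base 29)oj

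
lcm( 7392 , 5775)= 184800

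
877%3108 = 877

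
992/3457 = 992/3457=0.29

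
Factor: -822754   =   - 2^1*97^1*4241^1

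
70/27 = 70/27 = 2.59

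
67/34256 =67/34256 = 0.00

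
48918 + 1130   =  50048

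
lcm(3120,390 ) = 3120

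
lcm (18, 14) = 126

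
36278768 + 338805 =36617573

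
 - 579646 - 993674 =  - 1573320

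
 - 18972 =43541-62513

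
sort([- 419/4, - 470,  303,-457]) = [-470,  -  457,  -  419/4 , 303] 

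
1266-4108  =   - 2842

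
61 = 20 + 41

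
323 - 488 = -165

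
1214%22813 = 1214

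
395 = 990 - 595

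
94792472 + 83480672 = 178273144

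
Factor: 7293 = 3^1*11^1*13^1*17^1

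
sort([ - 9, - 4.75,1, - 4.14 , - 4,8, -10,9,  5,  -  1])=[ - 10 ,-9,  -  4.75 , - 4.14, - 4, - 1,1,5, 8,9 ]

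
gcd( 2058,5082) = 42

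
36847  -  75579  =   -38732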